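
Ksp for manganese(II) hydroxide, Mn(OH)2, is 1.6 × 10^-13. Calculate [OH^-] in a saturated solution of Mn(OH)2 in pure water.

Mn(OH)2(s) ⇌ Mn^2+(aq) + 2 OH^-(aq)
Ksp = [Mn^2+][OH^-]^2
With molar solubility s: [Mn^2+] = s, [OH^-] = 2s.
Ksp = s(2s)^2 = 4s^3
Solving, s = (1.6 × 10^-13/4)^(1/3) = 3.42 × 10^-5 M
[OH^-] = 2s = 6.8 × 10^-5 M

[OH^-] ≈ 6.8 x 10^-5 M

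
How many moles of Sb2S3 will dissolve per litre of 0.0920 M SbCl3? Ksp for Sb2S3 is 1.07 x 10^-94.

Sb2S3(s) ⇌ 2 Sb^3+ + 3 S^2-
Ksp = [Sb^3+]^2[S^2-]^3
Let s be the molar solubility in this solution. [Sb^3+] = 0.0920 + 2s ≈ 0.0920, [S^2-] = 3s (common-ion effect: Sb^3+ is already 0.0920 M).
Ksp ≈ (0.0920)^2 × (3s)^3
s = 7.77 × 10^-32 M
Check: 2s = 1.6 x 10^-31 ≪ 0.0920, so the approximation is valid.

7.77e-32 M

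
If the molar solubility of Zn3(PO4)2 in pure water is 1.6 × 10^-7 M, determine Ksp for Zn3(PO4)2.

Zn3(PO4)2(s) ⇌ 3 Zn^2+(aq) + 2 PO4^3-(aq)
With molar solubility s: [Zn^2+] = 3s, [PO4^3-] = 2s.
Ksp = [Zn^2+]^3[PO4^3-]^2
Ksp = (3s)^3(2s)^2 = 108s^5
With s = 1.6 x 10^-7: Ksp = 1.1 × 10^-32

Ksp = 1.1e-32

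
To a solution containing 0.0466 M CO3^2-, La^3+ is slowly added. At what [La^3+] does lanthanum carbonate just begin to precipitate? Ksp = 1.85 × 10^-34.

1.35e-15 M

La2(CO3)3(s) ⇌ 2 La^3+ + 3 CO3^2-
Ksp = [La^3+]^2[CO3^2-]^3
Precipitation begins when Q = Ksp. With [CO3^2-] = 0.0466 M:
1.85 × 10^-34 = (0.0466)^3 × [La^3+]^2
[La^3+] = (1.85 × 10^-34 / 1.012 × 10^-4)^(1/2) = 1.35 × 10^-15 M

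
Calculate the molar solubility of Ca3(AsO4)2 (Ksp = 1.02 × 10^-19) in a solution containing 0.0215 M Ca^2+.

s = 5.07e-8 M

Ca3(AsO4)2(s) <=> 3 Ca^2+ + 2 AsO4^3-
Ksp = [Ca^2+]^3[AsO4^3-]^2
Let s = moles of Ca3(AsO4)2 that dissolve per litre. [Ca^2+] = 0.0215 + 3s ≈ 0.0215, [AsO4^3-] = 2s (Ksp is small, so little additional dissolves).
Ksp ≈ (0.0215)^3 × (2s)^2
s = 5.07 × 10^-8 M
Check: 3s = 1.5 × 10^-7 ≪ 0.0215, so the approximation is valid.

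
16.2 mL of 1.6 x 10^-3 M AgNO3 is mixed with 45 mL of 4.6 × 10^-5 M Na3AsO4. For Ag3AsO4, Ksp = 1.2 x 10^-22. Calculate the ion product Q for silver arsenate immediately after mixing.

Total volume = 16.2 + 45 = 61.2 mL.
[Ag^+] = 1.6 x 10^-3 × (16.2/61.2) = 4.24 × 10^-4 M
[AsO4^3-] = 4.6 x 10^-5 × (45/61.2) = 3.38 x 10^-5 M
Ag3AsO4(s) <=> 3 Ag^+ + AsO4^3-, so Q = [Ag^+]^3[AsO4^3-]
Q = (4.24 x 10^-4)^3(3.38 x 10^-5) = 2.6 × 10^-15
Q > Ksp, so Ag3AsO4 will precipitate.

2.6 × 10^-15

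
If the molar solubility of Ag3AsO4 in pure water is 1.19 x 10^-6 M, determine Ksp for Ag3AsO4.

Ksp ≈ 5.41e-23

Ag3AsO4(s) <=> 3 Ag^+ + AsO4^3-
With molar solubility s: [Ag^+] = 3s, [AsO4^3-] = s.
Ksp = [Ag^+]^3[AsO4^3-]
So Ksp = (3s)^3 × s = 27s^4
Ksp = 27 × (1.19 × 10^-6)^4 = 5.41 × 10^-23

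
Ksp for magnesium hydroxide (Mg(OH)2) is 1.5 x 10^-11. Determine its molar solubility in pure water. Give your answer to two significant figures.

s = 1.6 x 10^-4 M

Mg(OH)2(s) ⇌ Mg^2+(aq) + 2 OH^-(aq)
Ksp = [Mg^2+][OH^-]^2
For each mole of Mg(OH)2 that dissolves: [Mg^2+] = s, [OH^-] = 2s.
So Ksp = s × (2s)^2 = 4s^3
s = (1.5 x 10^-11 / 4)^(1/3) = 1.6 x 10^-4 M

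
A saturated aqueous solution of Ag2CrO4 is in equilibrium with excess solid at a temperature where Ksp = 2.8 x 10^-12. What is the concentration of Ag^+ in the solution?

[Ag^+] = 1.8 × 10^-4 M

Ag2CrO4(s) <=> 2 Ag^+ + CrO4^2-
Ksp = [Ag^+]^2[CrO4^2-]
If s mol/L of Ag2CrO4 dissolves, [Ag^+] = 2s and [CrO4^2-] = s.
So Ksp = (2s)^2 × s = 4s^3
Solving, s = (2.8 x 10^-12/4)^(1/3) = 8.88 x 10^-5 M
[Ag^+] = 2s = 1.8 × 10^-4 M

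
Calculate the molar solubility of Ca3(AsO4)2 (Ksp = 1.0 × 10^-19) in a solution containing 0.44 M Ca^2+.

s ≈ 5.4e-10 M

Ca3(AsO4)2(s) ⇌ 3 Ca^2+(aq) + 2 AsO4^3-(aq)
Ksp = [Ca^2+]^3[AsO4^3-]^2
If s mol/L dissolves here, [Ca^2+] = 0.44 + 3s ≈ 0.44, [AsO4^3-] = 2s (Ksp is small, so little additional dissolves).
Ksp ≈ (0.44)^3 × (2s)^2
s = 5.4 x 10^-10 M
Check: 3s = 1.6 x 10^-9 ≪ 0.44, so the approximation is valid.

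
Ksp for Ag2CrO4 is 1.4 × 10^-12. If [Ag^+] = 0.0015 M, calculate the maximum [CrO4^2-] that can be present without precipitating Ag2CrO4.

6.2 x 10^-7 M

Ag2CrO4(s) ⇌ 2 Ag^+(aq) + CrO4^2-(aq)
Ksp = [Ag^+]^2[CrO4^2-]
Precipitation begins when Q = Ksp. With [Ag^+] = 0.0015 M:
1.4 × 10^-12 = (0.0015)^2 × [CrO4^2-]
[CrO4^2-] = (1.4 × 10^-12 / 2.25 × 10^-6) = 6.2 × 10^-7 M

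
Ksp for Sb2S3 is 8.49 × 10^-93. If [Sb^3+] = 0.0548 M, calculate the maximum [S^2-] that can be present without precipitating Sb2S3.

[S^2-] = 1.41 x 10^-30 M

Sb2S3(s) <=> 2 Sb^3+ + 3 S^2-
Ksp = [Sb^3+]^2[S^2-]^3
Precipitation begins when Q = Ksp. With [Sb^3+] = 0.0548 M:
8.49 × 10^-93 = (0.0548)^2 × [S^2-]^3
[S^2-] = (8.49 × 10^-93 / 3.003 × 10^-3)^(1/3) = 1.41 × 10^-30 M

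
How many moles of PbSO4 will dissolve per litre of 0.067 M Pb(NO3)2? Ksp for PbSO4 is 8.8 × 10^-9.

s = 1.3 x 10^-7 M

PbSO4(s) ⇌ Pb^2+ + SO4^2-
Ksp = [Pb^2+][SO4^2-]
Let s be the molar solubility in this solution. [Pb^2+] = 0.067 + s ≈ 0.067, [SO4^2-] = s (common-ion effect: Pb^2+ is already 0.067 M).
Ksp ≈ 0.067 × s
s = 1.3 x 10^-7 M
Check: s = 1.3 × 10^-7 ≪ 0.067, so the approximation is valid.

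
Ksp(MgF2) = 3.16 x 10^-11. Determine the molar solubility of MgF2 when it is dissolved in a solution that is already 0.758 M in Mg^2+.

MgF2(s) ⇌ Mg^2+ + 2 F^-
Ksp = [Mg^2+][F^-]^2
If s mol/L dissolves here, [Mg^2+] = 0.758 + s ≈ 0.758, [F^-] = 2s (since the Mg^2+ already present dominates).
Ksp ≈ 0.758 × (2s)^2
s = 3.23 × 10^-6 M
Check: s = 3.2 x 10^-6 ≪ 0.758, so the approximation is valid.

3.23e-6 M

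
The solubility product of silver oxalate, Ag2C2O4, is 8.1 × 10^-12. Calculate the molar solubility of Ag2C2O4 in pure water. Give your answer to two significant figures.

Ag2C2O4(s) ⇌ 2 Ag^+(aq) + C2O4^2-(aq)
Ksp = [Ag^+]^2[C2O4^2-]
Let s = molar solubility. Then [Ag^+] = 2s and [C2O4^2-] = s.
So Ksp = (2s)^2 × s = 4s^3
s = (8.1 × 10^-12 / 4)^(1/3) = 1.3 x 10^-4 M

s ≈ 1.3e-4 M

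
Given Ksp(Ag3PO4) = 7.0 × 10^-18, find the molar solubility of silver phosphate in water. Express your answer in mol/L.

Ag3PO4(s) ⇌ 3 Ag^+(aq) + PO4^3-(aq)
Ksp = [Ag^+]^3[PO4^3-]
If s mol/L of Ag3PO4 dissolves, [Ag^+] = 3s and [PO4^3-] = s.
Substituting: Ksp = (3s)^3s = 27s^4
s^4 = 7.0 × 10^-18 / 27, so s = 2.3 x 10^-5 M

s = 2.3e-5 M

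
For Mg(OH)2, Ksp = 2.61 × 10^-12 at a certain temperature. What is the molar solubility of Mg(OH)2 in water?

Mg(OH)2(s) ⇌ Mg^2+(aq) + 2 OH^-(aq)
Ksp = [Mg^2+][OH^-]^2
If s mol/L of Mg(OH)2 dissolves, [Mg^2+] = s and [OH^-] = 2s.
Ksp = s(2s)^2 = 4s^3
s = (2.61 × 10^-12 / 4)^(1/3) = 8.67 × 10^-5 M

8.67 x 10^-5 M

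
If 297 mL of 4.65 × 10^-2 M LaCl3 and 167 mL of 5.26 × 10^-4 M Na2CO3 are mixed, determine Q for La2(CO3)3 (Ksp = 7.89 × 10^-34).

Total volume = 297 + 167 = 464 mL.
[La^3+] = 4.65 × 10^-2 × (297/464) = 2.976 x 10^-2 M
[CO3^2-] = 5.26 × 10^-4 × (167/464) = 1.893 × 10^-4 M
La2(CO3)3(s) ⇌ 2 La^3+ + 3 CO3^2-, so Q = [La^3+]^2[CO3^2-]^3
Q = (2.976 × 10^-2)^2(1.893 x 10^-4)^3 = 6.01 × 10^-15
Q > Ksp, so La2(CO3)3 will precipitate.

Q = 6.01 x 10^-15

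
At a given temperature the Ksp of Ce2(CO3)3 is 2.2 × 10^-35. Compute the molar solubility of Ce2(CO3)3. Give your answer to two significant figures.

s ≈ 4.6 × 10^-8 M

Ce2(CO3)3(s) ⇌ 2 Ce^3+ + 3 CO3^2-
Ksp = [Ce^3+]^2[CO3^2-]^3
Let s = molar solubility. Then [Ce^3+] = 2s and [CO3^2-] = 3s.
Ksp = (2s)^2(3s)^3 = 108s^5
Solving, s = (2.2 × 10^-35/108)^(1/5) = 4.6 × 10^-8 M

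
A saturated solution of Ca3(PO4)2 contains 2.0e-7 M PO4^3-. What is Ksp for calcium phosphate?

Ca3(PO4)2(s) ⇌ 3 Ca^2+ + 2 PO4^3-
Stoichiometry gives [Ca^2+] = (3/2)[PO4^3-] = 3.00 x 10^-7 M.
Ksp = [Ca^2+]^3[PO4^3-]^2
Ksp = (3.00 × 10^-7)^3 × (2.0 x 10^-7)^2 = 1.1 × 10^-33

Ksp = 1.1 × 10^-33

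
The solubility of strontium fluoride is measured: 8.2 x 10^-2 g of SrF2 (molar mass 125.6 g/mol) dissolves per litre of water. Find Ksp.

Ksp = 1.1 × 10^-9

Molar solubility s = (8.2 × 10^-2 g/L) / (125.6 g/mol) = 6.53 x 10^-4 M.
SrF2(s) <=> Sr^2+(aq) + 2 F^-(aq)
With molar solubility s: [Sr^2+] = s, [F^-] = 2s.
Ksp = [Sr^2+][F^-]^2
Ksp = s(2s)^2 = 4s^3
Ksp = 4 × (6.53 x 10^-4)^3 = 1.1 × 10^-9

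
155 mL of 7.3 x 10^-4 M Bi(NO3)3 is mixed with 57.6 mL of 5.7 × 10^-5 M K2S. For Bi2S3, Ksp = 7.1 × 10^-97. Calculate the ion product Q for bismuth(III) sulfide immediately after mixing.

Total volume = 155 + 57.6 = 212.6 mL.
[Bi^3+] = 7.3 × 10^-4 × (155/212.6) = 5.32 × 10^-4 M
[S^2-] = 5.7 × 10^-5 × (57.6/212.6) = 1.54 x 10^-5 M
Bi2S3(s) ⇌ 2 Bi^3+(aq) + 3 S^2-(aq), so Q = [Bi^3+]^2[S^2-]^3
Q = (5.32 × 10^-4)^2(1.54 × 10^-5)^3 = 1.0 × 10^-21
Q > Ksp, so Bi2S3 will precipitate.

Q ≈ 1.0 × 10^-21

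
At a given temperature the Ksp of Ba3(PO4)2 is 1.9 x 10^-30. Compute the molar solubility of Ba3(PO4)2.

4.5 × 10^-7 M

Ba3(PO4)2(s) ⇌ 3 Ba^2+ + 2 PO4^3-
Ksp = [Ba^2+]^3[PO4^3-]^2
With molar solubility s: [Ba^2+] = 3s, [PO4^3-] = 2s.
Ksp = (3s)^3(2s)^2 = 108s^5
Solving, s = (1.9 x 10^-30/108)^(1/5) = 4.5 × 10^-7 M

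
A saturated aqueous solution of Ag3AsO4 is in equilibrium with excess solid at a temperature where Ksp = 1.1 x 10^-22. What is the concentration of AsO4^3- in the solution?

[AsO4^3-] = 1.4 × 10^-6 M

Ag3AsO4(s) ⇌ 3 Ag^+(aq) + AsO4^3-(aq)
Ksp = [Ag^+]^3[AsO4^3-]
With molar solubility s: [Ag^+] = 3s, [AsO4^3-] = s.
So Ksp = (3s)^3 × s = 27s^4
s^4 = 1.1 x 10^-22 / 27, so s = 1.42 × 10^-6 M
[AsO4^3-] = s = 1.4 x 10^-6 M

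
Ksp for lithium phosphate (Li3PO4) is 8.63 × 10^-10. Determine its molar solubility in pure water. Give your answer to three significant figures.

Li3PO4(s) <=> 3 Li^+ + PO4^3-
Ksp = [Li^+]^3[PO4^3-]
If s mol/L of Li3PO4 dissolves, [Li^+] = 3s and [PO4^3-] = s.
So Ksp = (3s)^3 × s = 27s^4
s = (8.63 × 10^-10 / 27)^(1/4) = 2.38 x 10^-3 M

s ≈ 2.38 × 10^-3 M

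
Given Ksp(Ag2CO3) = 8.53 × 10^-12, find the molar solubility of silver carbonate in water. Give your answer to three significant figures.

1.29 x 10^-4 M

Ag2CO3(s) <=> 2 Ag^+ + CO3^2-
Ksp = [Ag^+]^2[CO3^2-]
With molar solubility s: [Ag^+] = 2s, [CO3^2-] = s.
So Ksp = (2s)^2 × s = 4s^3
s^3 = 8.53 × 10^-12 / 4, so s = 1.29 x 10^-4 M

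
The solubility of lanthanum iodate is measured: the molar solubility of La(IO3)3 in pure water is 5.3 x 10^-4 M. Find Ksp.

Ksp ≈ 2.1 × 10^-12

La(IO3)3(s) ⇌ La^3+ + 3 IO3^-
Let s = molar solubility. Then [La^3+] = s and [IO3^-] = 3s.
Ksp = [La^3+][IO3^-]^3
Substituting: Ksp = s(3s)^3 = 27s^4
With s = 5.3 × 10^-4: Ksp = 2.1 x 10^-12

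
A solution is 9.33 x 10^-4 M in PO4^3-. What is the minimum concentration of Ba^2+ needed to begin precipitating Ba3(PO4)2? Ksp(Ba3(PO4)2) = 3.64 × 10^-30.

Ba3(PO4)2(s) ⇌ 3 Ba^2+(aq) + 2 PO4^3-(aq)
Ksp = [Ba^2+]^3[PO4^3-]^2
Precipitation begins when Q = Ksp. With [PO4^3-] = 9.33 x 10^-4 M:
3.64 × 10^-30 = (9.33 x 10^-4)^2 × [Ba^2+]^3
[Ba^2+] = (3.64 × 10^-30 / 8.705 × 10^-7)^(1/3) = 1.61 × 10^-8 M

[Ba^2+] ≈ 1.61e-8 M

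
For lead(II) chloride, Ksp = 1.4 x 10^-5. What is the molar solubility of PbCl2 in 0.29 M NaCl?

PbCl2(s) ⇌ Pb^2+ + 2 Cl^-
Ksp = [Pb^2+][Cl^-]^2
Let s = moles of PbCl2 that dissolve per litre. [Pb^2+] = s, [Cl^-] = 0.29 + 2s ≈ 0.29 (since Cl^- from NaCl dominates).
Ksp ≈ s × (0.29)^2
s = 1.7 × 10^-4 M
Check: 2s = 3.3 × 10^-4 ≪ 0.29, so the approximation is valid.

s = 1.7 × 10^-4 M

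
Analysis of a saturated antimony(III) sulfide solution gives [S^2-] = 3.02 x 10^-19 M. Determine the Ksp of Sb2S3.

Ksp = 1.12 × 10^-93

Sb2S3(s) ⇌ 2 Sb^3+ + 3 S^2-
Stoichiometry gives [Sb^3+] = (2/3)[S^2-] = 2.013 × 10^-19 M.
Ksp = [Sb^3+]^2[S^2-]^3
Ksp = (2.013 x 10^-19)^2 × (3.02 × 10^-19)^3 = 1.12 x 10^-93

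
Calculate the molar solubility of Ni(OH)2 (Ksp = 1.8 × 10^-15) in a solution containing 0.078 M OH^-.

3.0 × 10^-13 M

Ni(OH)2(s) <=> Ni^2+ + 2 OH^-
Ksp = [Ni^2+][OH^-]^2
Let s = moles of Ni(OH)2 that dissolve per litre. [Ni^2+] = s, [OH^-] = 0.078 + 2s ≈ 0.078 (common-ion effect: OH^- is already 0.078 M).
Ksp ≈ s × (0.078)^2
s = 3.0 x 10^-13 M
Check: 2s = 5.9 × 10^-13 ≪ 0.078, so the approximation is valid.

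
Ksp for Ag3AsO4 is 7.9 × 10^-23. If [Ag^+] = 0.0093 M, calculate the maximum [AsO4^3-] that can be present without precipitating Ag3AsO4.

Ag3AsO4(s) ⇌ 3 Ag^+ + AsO4^3-
Ksp = [Ag^+]^3[AsO4^3-]
Precipitation begins when Q = Ksp. With [Ag^+] = 0.0093 M:
7.9 × 10^-23 = (0.0093)^3 × [AsO4^3-]
[AsO4^3-] = (7.9 × 10^-23 / 8.04 x 10^-7) = 9.8 × 10^-17 M

[AsO4^3-] ≈ 9.8 x 10^-17 M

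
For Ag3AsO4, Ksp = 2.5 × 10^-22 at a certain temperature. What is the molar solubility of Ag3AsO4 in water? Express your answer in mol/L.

Ag3AsO4(s) ⇌ 3 Ag^+(aq) + AsO4^3-(aq)
Ksp = [Ag^+]^3[AsO4^3-]
If s mol/L of Ag3AsO4 dissolves, [Ag^+] = 3s and [AsO4^3-] = s.
So Ksp = (3s)^3 × s = 27s^4
s = (2.5 × 10^-22 / 27)^(1/4) = 1.7 × 10^-6 M

1.7 × 10^-6 M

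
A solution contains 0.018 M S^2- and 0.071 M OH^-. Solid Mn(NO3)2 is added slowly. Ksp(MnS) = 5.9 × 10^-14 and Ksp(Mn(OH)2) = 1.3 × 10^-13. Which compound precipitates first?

MnS

Precipitation of each salt starts when its ion product equals its Ksp.
For MnS: 5.9 × 10^-14 = 0.018 × [Mn^2+]  ⇒  [Mn^2+] = 3.3 × 10^-12 M.
For Mn(OH)2: 1.3 × 10^-13 = (0.071)^2 × [Mn^2+]  ⇒  [Mn^2+] = 2.6 x 10^-11 M.
The salt with the lower threshold [Mn^2+] precipitates first: MnS.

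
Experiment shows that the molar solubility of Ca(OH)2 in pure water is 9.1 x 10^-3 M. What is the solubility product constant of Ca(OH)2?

Ksp ≈ 3.0e-6

Ca(OH)2(s) <=> Ca^2+ + 2 OH^-
Let s = molar solubility. Then [Ca^2+] = s and [OH^-] = 2s.
Ksp = [Ca^2+][OH^-]^2
Ksp = s(2s)^2 = 4s^3
With s = 9.1 × 10^-3: Ksp = 3.0 x 10^-6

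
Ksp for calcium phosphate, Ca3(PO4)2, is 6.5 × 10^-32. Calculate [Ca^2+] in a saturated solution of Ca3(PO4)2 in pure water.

6.8 × 10^-7 M

Ca3(PO4)2(s) ⇌ 3 Ca^2+ + 2 PO4^3-
Ksp = [Ca^2+]^3[PO4^3-]^2
Let s = molar solubility. Then [Ca^2+] = 3s and [PO4^3-] = 2s.
So Ksp = (3s)^3 × (2s)^2 = 108s^5
s = (6.5 × 10^-32 / 108)^(1/5) = 2.27 × 10^-7 M
[Ca^2+] = 3s = 6.8 × 10^-7 M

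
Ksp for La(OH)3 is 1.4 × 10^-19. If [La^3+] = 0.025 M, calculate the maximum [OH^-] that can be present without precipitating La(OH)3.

[OH^-] ≈ 1.8 × 10^-6 M

La(OH)3(s) <=> La^3+ + 3 OH^-
Ksp = [La^3+][OH^-]^3
Precipitation begins when Q = Ksp. With [La^3+] = 0.025 M:
1.4 × 10^-19 = (0.025) × [OH^-]^3
[OH^-] = (1.4 × 10^-19 / 2.5 × 10^-2)^(1/3) = 1.8 x 10^-6 M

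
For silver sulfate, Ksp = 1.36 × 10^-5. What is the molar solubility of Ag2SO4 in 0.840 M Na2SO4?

Ag2SO4(s) ⇌ 2 Ag^+(aq) + SO4^2-(aq)
Ksp = [Ag^+]^2[SO4^2-]
Let s be the molar solubility in this solution. [Ag^+] = 2s, [SO4^2-] = 0.840 + s ≈ 0.840 (since SO4^2- from Na2SO4 dominates).
Ksp ≈ (2s)^2 × 0.840
s = 2.01 × 10^-3 M
Check: s = 2.0 × 10^-3 ≪ 0.840, so the approximation is valid.

2.01 × 10^-3 M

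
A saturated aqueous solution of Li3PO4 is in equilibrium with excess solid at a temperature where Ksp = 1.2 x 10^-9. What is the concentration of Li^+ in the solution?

7.7 × 10^-3 M

Li3PO4(s) ⇌ 3 Li^+(aq) + PO4^3-(aq)
Ksp = [Li^+]^3[PO4^3-]
For each mole of Li3PO4 that dissolves: [Li^+] = 3s, [PO4^3-] = s.
So Ksp = (3s)^3 × s = 27s^4
Solving, s = (1.2 x 10^-9/27)^(1/4) = 2.58 × 10^-3 M
[Li^+] = 3s = 7.7 × 10^-3 M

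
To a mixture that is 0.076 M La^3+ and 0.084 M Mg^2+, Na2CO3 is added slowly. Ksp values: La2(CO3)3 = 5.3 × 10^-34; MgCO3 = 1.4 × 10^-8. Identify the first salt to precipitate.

La2(CO3)3

Each salt begins to precipitate when Q = Ksp, i.e. when [CO3^2-] reaches its threshold.
For La2(CO3)3: 5.3 × 10^-34 = (0.076)^2 × [CO3^2-]^3  ⇒  [CO3^2-] = 4.5 × 10^-11 M.
For MgCO3: 1.4 × 10^-8 = 0.084 × [CO3^2-]  ⇒  [CO3^2-] = 1.7 × 10^-7 M.
The salt with the lower threshold [CO3^2-] precipitates first: La2(CO3)3.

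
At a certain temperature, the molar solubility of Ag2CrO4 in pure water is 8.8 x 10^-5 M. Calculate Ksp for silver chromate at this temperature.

Ag2CrO4(s) ⇌ 2 Ag^+ + CrO4^2-
With molar solubility s: [Ag^+] = 2s, [CrO4^2-] = s.
Ksp = [Ag^+]^2[CrO4^2-]
Ksp = (2s)^2s = 4s^3
Ksp = 4 × (8.8 x 10^-5)^3 = 2.7 × 10^-12

Ksp ≈ 2.7 × 10^-12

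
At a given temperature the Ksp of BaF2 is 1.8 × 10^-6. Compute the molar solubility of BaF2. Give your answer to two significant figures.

s = 7.7 x 10^-3 M

BaF2(s) ⇌ Ba^2+(aq) + 2 F^-(aq)
Ksp = [Ba^2+][F^-]^2
Let s = molar solubility. Then [Ba^2+] = s and [F^-] = 2s.
So Ksp = s × (2s)^2 = 4s^3
s = (1.8 × 10^-6 / 4)^(1/3) = 7.7 × 10^-3 M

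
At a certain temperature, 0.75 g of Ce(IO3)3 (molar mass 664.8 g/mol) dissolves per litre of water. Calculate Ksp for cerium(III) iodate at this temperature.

Ksp = 4.4 × 10^-11

Molar solubility s = (7.5 x 10^-1 g/L) / (664.8 g/mol) = 1.13 x 10^-3 M.
Ce(IO3)3(s) ⇌ Ce^3+(aq) + 3 IO3^-(aq)
With molar solubility s: [Ce^3+] = s, [IO3^-] = 3s.
Ksp = [Ce^3+][IO3^-]^3
Substituting: Ksp = s(3s)^3 = 27s^4
Ksp = 27 × (1.13 × 10^-3)^4 = 4.4 × 10^-11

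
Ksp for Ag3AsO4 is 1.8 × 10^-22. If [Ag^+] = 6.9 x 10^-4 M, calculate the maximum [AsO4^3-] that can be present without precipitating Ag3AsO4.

5.5e-13 M

Ag3AsO4(s) <=> 3 Ag^+ + AsO4^3-
Ksp = [Ag^+]^3[AsO4^3-]
Precipitation begins when Q = Ksp. With [Ag^+] = 6.9 x 10^-4 M:
1.8 × 10^-22 = (6.9 x 10^-4)^3 × [AsO4^3-]
[AsO4^3-] = (1.8 × 10^-22 / 3.29 × 10^-10) = 5.5 x 10^-13 M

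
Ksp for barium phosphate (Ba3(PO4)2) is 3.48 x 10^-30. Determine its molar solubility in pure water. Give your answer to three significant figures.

Ba3(PO4)2(s) ⇌ 3 Ba^2+ + 2 PO4^3-
Ksp = [Ba^2+]^3[PO4^3-]^2
If s mol/L of Ba3(PO4)2 dissolves, [Ba^2+] = 3s and [PO4^3-] = 2s.
So Ksp = (3s)^3 × (2s)^2 = 108s^5
s = (3.48 x 10^-30 / 108)^(1/5) = 5.03 x 10^-7 M

5.03e-7 M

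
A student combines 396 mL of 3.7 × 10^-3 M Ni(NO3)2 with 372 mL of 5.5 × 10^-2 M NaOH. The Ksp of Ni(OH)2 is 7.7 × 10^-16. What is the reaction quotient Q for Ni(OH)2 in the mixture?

Total volume = 396 + 372 = 768 mL.
[Ni^2+] = 3.7 × 10^-3 × (396/768) = 1.91 × 10^-3 M
[OH^-] = 5.5 x 10^-2 × (372/768) = 2.66 × 10^-2 M
Ni(OH)2(s) <=> Ni^2+(aq) + 2 OH^-(aq), so Q = [Ni^2+][OH^-]^2
Q = (1.91 × 10^-3)(2.66 x 10^-2)^2 = 1.4 × 10^-6
Q > Ksp, so Ni(OH)2 will precipitate.

Q ≈ 1.4 × 10^-6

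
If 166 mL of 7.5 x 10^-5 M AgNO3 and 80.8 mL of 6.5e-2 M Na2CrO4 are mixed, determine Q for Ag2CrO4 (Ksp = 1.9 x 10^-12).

Total volume = 166 + 80.8 = 246.8 mL.
[Ag^+] = 7.5 × 10^-5 × (166/246.8) = 5.04 x 10^-5 M
[CrO4^2-] = 6.5 × 10^-2 × (80.8/246.8) = 2.13 x 10^-2 M
Ag2CrO4(s) <=> 2 Ag^+(aq) + CrO4^2-(aq), so Q = [Ag^+]^2[CrO4^2-]
Q = (5.04 x 10^-5)^2(2.13 × 10^-2) = 5.4 x 10^-11
Q > Ksp, so Ag2CrO4 will precipitate.

Q ≈ 5.4 × 10^-11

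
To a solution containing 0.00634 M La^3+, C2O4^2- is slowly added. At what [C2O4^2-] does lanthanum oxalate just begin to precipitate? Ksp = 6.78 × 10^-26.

La2(C2O4)3(s) <=> 2 La^3+(aq) + 3 C2O4^2-(aq)
Ksp = [La^3+]^2[C2O4^2-]^3
Precipitation begins when Q = Ksp. With [La^3+] = 0.00634 M:
6.78 × 10^-26 = (0.00634)^2 × [C2O4^2-]^3
[C2O4^2-] = (6.78 × 10^-26 / 4.020 × 10^-5)^(1/3) = 1.19 × 10^-7 M

1.19 x 10^-7 M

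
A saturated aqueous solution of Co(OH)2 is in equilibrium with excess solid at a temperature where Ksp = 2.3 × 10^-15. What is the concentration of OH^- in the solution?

[OH^-] ≈ 1.7 × 10^-5 M

Co(OH)2(s) ⇌ Co^2+ + 2 OH^-
Ksp = [Co^2+][OH^-]^2
For each mole of Co(OH)2 that dissolves: [Co^2+] = s, [OH^-] = 2s.
So Ksp = s × (2s)^2 = 4s^3
s^3 = 2.3 × 10^-15 / 4, so s = 8.32 × 10^-6 M
[OH^-] = 2s = 1.7 x 10^-5 M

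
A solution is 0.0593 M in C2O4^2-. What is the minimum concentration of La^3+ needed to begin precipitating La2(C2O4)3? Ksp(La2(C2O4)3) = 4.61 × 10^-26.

[La^3+] = 1.49 x 10^-11 M

La2(C2O4)3(s) ⇌ 2 La^3+(aq) + 3 C2O4^2-(aq)
Ksp = [La^3+]^2[C2O4^2-]^3
Precipitation begins when Q = Ksp. With [C2O4^2-] = 0.0593 M:
4.61 × 10^-26 = (0.0593)^3 × [La^3+]^2
[La^3+] = (4.61 × 10^-26 / 2.085 × 10^-4)^(1/2) = 1.49 x 10^-11 M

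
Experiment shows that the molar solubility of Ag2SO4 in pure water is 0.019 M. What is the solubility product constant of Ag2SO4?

Ksp ≈ 2.7 × 10^-5

Ag2SO4(s) <=> 2 Ag^+(aq) + SO4^2-(aq)
If s mol/L of Ag2SO4 dissolves, [Ag^+] = 2s and [SO4^2-] = s.
Ksp = [Ag^+]^2[SO4^2-]
Ksp = (2s)^2s = 4s^3
With s = 1.9 x 10^-2: Ksp = 2.7 × 10^-5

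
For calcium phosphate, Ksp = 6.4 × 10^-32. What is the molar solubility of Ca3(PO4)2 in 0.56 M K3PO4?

s ≈ 2.0 x 10^-11 M

Ca3(PO4)2(s) ⇌ 3 Ca^2+ + 2 PO4^3-
Ksp = [Ca^2+]^3[PO4^3-]^2
Let s be the molar solubility in this solution. [Ca^2+] = 3s, [PO4^3-] = 0.56 + 2s ≈ 0.56 (common-ion effect: PO4^3- is already 0.56 M).
Ksp ≈ (3s)^3 × (0.56)^2
s = 2.0 x 10^-11 M
Check: 2s = 3.9 × 10^-11 ≪ 0.56, so the approximation is valid.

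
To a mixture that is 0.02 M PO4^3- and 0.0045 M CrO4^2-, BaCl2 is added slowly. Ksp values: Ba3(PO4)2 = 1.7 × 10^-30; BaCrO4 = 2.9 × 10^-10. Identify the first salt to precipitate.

Each salt begins to precipitate when Q = Ksp, i.e. when [Ba^2+] reaches its threshold.
For Ba3(PO4)2: 1.7 × 10^-30 = (0.02)^2 × [Ba^2+]^3  ⇒  [Ba^2+] = 1.6 × 10^-9 M.
For BaCrO4: 2.9 × 10^-10 = 0.0045 × [Ba^2+]  ⇒  [Ba^2+] = 6.4 × 10^-8 M.
The salt with the lower threshold [Ba^2+] precipitates first: Ba3(PO4)2.

Ba3(PO4)2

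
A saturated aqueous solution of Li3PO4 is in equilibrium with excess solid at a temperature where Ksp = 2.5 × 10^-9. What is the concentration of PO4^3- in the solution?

[PO4^3-] ≈ 3.1e-3 M

Li3PO4(s) ⇌ 3 Li^+ + PO4^3-
Ksp = [Li^+]^3[PO4^3-]
Let s = molar solubility. Then [Li^+] = 3s and [PO4^3-] = s.
Substituting: Ksp = (3s)^3s = 27s^4
s^4 = 2.5 × 10^-9 / 27, so s = 3.10 x 10^-3 M
[PO4^3-] = s = 3.1 × 10^-3 M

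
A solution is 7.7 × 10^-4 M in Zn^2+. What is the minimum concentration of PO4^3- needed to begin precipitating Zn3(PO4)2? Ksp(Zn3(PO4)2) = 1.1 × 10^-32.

Zn3(PO4)2(s) ⇌ 3 Zn^2+ + 2 PO4^3-
Ksp = [Zn^2+]^3[PO4^3-]^2
Precipitation begins when Q = Ksp. With [Zn^2+] = 7.7 × 10^-4 M:
1.1 × 10^-32 = (7.7 × 10^-4)^3 × [PO4^3-]^2
[PO4^3-] = (1.1 × 10^-32 / 4.57 × 10^-10)^(1/2) = 4.9 × 10^-12 M

[PO4^3-] = 4.9 × 10^-12 M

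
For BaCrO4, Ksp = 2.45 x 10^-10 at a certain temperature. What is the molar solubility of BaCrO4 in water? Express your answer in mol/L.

s = 1.57e-5 M

BaCrO4(s) ⇌ Ba^2+ + CrO4^2-
Ksp = [Ba^2+][CrO4^2-]
If s mol/L of BaCrO4 dissolves, [Ba^2+] = s and [CrO4^2-] = s.
Ksp = (s)(s) = s^2
s = √(2.45 x 10^-10) = 1.57 × 10^-5 M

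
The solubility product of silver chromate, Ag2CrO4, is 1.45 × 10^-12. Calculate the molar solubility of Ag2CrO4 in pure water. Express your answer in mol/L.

s ≈ 7.13e-5 M

Ag2CrO4(s) <=> 2 Ag^+ + CrO4^2-
Ksp = [Ag^+]^2[CrO4^2-]
Let s = molar solubility. Then [Ag^+] = 2s and [CrO4^2-] = s.
So Ksp = (2s)^2 × s = 4s^3
s = (1.45 × 10^-12 / 4)^(1/3) = 7.13 × 10^-5 M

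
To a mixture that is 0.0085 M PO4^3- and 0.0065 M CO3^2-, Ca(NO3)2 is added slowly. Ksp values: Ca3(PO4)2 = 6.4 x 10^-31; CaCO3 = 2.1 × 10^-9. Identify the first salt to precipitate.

Precipitation of each salt starts when its ion product equals its Ksp.
For Ca3(PO4)2: 6.4 x 10^-31 = (0.0085)^2 × [Ca^2+]^3  ⇒  [Ca^2+] = 2.1 x 10^-9 M.
For CaCO3: 2.1 × 10^-9 = 0.0065 × [Ca^2+]  ⇒  [Ca^2+] = 3.2 x 10^-7 M.
The salt with the lower threshold [Ca^2+] precipitates first: Ca3(PO4)2.

Ca3(PO4)2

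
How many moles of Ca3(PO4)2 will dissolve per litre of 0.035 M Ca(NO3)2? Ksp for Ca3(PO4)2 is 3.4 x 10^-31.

Ca3(PO4)2(s) <=> 3 Ca^2+(aq) + 2 PO4^3-(aq)
Ksp = [Ca^2+]^3[PO4^3-]^2
Let s = moles of Ca3(PO4)2 that dissolve per litre. [Ca^2+] = 0.035 + 3s ≈ 0.035, [PO4^3-] = 2s (since Ca^2+ from Ca(NO3)2 dominates).
Ksp ≈ (0.035)^3 × (2s)^2
s = 4.5 × 10^-14 M
Check: 3s = 1.3 x 10^-13 ≪ 0.035, so the approximation is valid.

s = 4.5 x 10^-14 M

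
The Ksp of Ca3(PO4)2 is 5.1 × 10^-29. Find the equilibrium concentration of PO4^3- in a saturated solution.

[PO4^3-] = 1.7 x 10^-6 M

Ca3(PO4)2(s) ⇌ 3 Ca^2+ + 2 PO4^3-
Ksp = [Ca^2+]^3[PO4^3-]^2
For each mole of Ca3(PO4)2 that dissolves: [Ca^2+] = 3s, [PO4^3-] = 2s.
So Ksp = (3s)^3 × (2s)^2 = 108s^5
s = (5.1 × 10^-29 / 108)^(1/5) = 8.61 × 10^-7 M
[PO4^3-] = 2s = 1.7 x 10^-6 M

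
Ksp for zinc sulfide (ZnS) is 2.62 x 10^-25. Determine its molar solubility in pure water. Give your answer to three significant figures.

s = 5.12 × 10^-13 M

ZnS(s) ⇌ Zn^2+(aq) + S^2-(aq)
Ksp = [Zn^2+][S^2-]
If s mol/L of ZnS dissolves, [Zn^2+] = s and [S^2-] = s.
Ksp = (s)(s) = s^2
s = (2.62 x 10^-25)^(1/2) = 5.12 × 10^-13 M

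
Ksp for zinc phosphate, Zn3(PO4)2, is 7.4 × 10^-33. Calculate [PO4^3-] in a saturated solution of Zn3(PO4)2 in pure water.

Zn3(PO4)2(s) <=> 3 Zn^2+(aq) + 2 PO4^3-(aq)
Ksp = [Zn^2+]^3[PO4^3-]^2
Let s = molar solubility. Then [Zn^2+] = 3s and [PO4^3-] = 2s.
Ksp = (3s)^3(2s)^2 = 108s^5
s^5 = 7.4 × 10^-33 / 108, so s = 1.47 × 10^-7 M
[PO4^3-] = 2s = 2.9 × 10^-7 M

2.9 × 10^-7 M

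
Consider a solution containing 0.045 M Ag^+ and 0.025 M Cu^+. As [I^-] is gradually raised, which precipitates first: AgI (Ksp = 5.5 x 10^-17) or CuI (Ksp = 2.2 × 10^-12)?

AgI

Precipitation of each salt starts when its ion product equals its Ksp.
For AgI: 5.5 x 10^-17 = 0.045 × [I^-]  ⇒  [I^-] = 1.2 x 10^-15 M.
For CuI: 2.2 × 10^-12 = 0.025 × [I^-]  ⇒  [I^-] = 8.8 × 10^-11 M.
The salt with the lower threshold [I^-] precipitates first: AgI.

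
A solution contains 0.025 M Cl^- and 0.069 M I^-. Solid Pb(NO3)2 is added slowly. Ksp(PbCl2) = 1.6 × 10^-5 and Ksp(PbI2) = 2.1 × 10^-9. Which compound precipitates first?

Precipitation of each salt starts when its ion product equals its Ksp.
For PbCl2: 1.6 × 10^-5 = (0.025)^2 × [Pb^2+]  ⇒  [Pb^2+] = 2.6 × 10^-2 M.
For PbI2: 2.1 × 10^-9 = (0.069)^2 × [Pb^2+]  ⇒  [Pb^2+] = 4.4 × 10^-7 M.
The salt with the lower threshold [Pb^2+] precipitates first: PbI2.

PbI2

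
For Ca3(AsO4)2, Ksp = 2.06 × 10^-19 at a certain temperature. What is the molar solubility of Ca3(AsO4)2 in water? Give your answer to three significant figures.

Ca3(AsO4)2(s) ⇌ 3 Ca^2+ + 2 AsO4^3-
Ksp = [Ca^2+]^3[AsO4^3-]^2
With molar solubility s: [Ca^2+] = 3s, [AsO4^3-] = 2s.
Ksp = (3s)^3(2s)^2 = 108s^5
Solving, s = (2.06 × 10^-19/108)^(1/5) = 7.18 × 10^-5 M

s = 7.18 × 10^-5 M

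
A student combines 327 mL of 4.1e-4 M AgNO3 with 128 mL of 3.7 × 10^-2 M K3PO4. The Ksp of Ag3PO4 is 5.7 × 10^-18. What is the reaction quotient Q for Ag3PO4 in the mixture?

Q ≈ 2.7 × 10^-13

Total volume = 327 + 128 = 455 mL.
[Ag^+] = 4.1 x 10^-4 × (327/455) = 2.95 × 10^-4 M
[PO4^3-] = 3.7 × 10^-2 × (128/455) = 1.04 x 10^-2 M
Ag3PO4(s) ⇌ 3 Ag^+ + PO4^3-, so Q = [Ag^+]^3[PO4^3-]
Q = (2.95 × 10^-4)^3(1.04 × 10^-2) = 2.7 × 10^-13
Q > Ksp, so Ag3PO4 will precipitate.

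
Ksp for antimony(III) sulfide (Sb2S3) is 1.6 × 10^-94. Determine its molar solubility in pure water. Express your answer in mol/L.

Sb2S3(s) ⇌ 2 Sb^3+ + 3 S^2-
Ksp = [Sb^3+]^2[S^2-]^3
With molar solubility s: [Sb^3+] = 2s, [S^2-] = 3s.
So Ksp = (2s)^2 × (3s)^3 = 108s^5
Solving, s = (1.6 × 10^-94/108)^(1/5) = 6.8 × 10^-20 M

6.8 × 10^-20 M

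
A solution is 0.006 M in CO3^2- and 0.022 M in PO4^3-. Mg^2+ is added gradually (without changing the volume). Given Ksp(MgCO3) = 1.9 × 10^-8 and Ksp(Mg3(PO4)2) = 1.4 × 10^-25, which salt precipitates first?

Mg3(PO4)2

Precipitation of each salt starts when its ion product equals its Ksp.
For MgCO3: 1.9 × 10^-8 = 0.006 × [Mg^2+]  ⇒  [Mg^2+] = 3.2 × 10^-6 M.
For Mg3(PO4)2: 1.4 × 10^-25 = (0.022)^2 × [Mg^2+]^3  ⇒  [Mg^2+] = 6.6 x 10^-8 M.
The salt with the lower threshold [Mg^2+] precipitates first: Mg3(PO4)2.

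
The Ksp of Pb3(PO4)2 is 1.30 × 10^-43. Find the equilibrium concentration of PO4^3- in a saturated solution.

Pb3(PO4)2(s) ⇌ 3 Pb^2+(aq) + 2 PO4^3-(aq)
Ksp = [Pb^2+]^3[PO4^3-]^2
For each mole of Pb3(PO4)2 that dissolves: [Pb^2+] = 3s, [PO4^3-] = 2s.
So Ksp = (3s)^3 × (2s)^2 = 108s^5
s^5 = 1.30 × 10^-43 / 108, so s = 1.038 × 10^-9 M
[PO4^3-] = 2s = 2.08 × 10^-9 M

2.08 × 10^-9 M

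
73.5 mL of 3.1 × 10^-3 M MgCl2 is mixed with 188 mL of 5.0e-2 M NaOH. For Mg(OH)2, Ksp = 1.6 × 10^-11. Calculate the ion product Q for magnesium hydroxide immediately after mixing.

Total volume = 73.5 + 188 = 261.5 mL.
[Mg^2+] = 3.1 × 10^-3 × (73.5/261.5) = 8.71 × 10^-4 M
[OH^-] = 5.0 × 10^-2 × (188/261.5) = 3.59 × 10^-2 M
Mg(OH)2(s) ⇌ Mg^2+ + 2 OH^-, so Q = [Mg^2+][OH^-]^2
Q = (8.71 x 10^-4)(3.59 × 10^-2)^2 = 1.1 x 10^-6
Q > Ksp, so Mg(OH)2 will precipitate.

Q = 1.1 × 10^-6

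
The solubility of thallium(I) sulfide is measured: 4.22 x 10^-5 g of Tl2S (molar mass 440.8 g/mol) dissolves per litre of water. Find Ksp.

Ksp = 3.51e-21

Molar solubility s = (4.22 x 10^-5 g/L) / (440.8 g/mol) = 9.574 x 10^-8 M.
Tl2S(s) <=> 2 Tl^+(aq) + S^2-(aq)
With molar solubility s: [Tl^+] = 2s, [S^2-] = s.
Ksp = [Tl^+]^2[S^2-]
Ksp = (2s)^2s = 4s^3
With s = 9.574 × 10^-8: Ksp = 3.51 × 10^-21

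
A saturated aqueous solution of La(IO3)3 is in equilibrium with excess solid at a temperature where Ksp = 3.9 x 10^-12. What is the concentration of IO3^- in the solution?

La(IO3)3(s) ⇌ La^3+(aq) + 3 IO3^-(aq)
Ksp = [La^3+][IO3^-]^3
Let s = molar solubility. Then [La^3+] = s and [IO3^-] = 3s.
Ksp = s(3s)^3 = 27s^4
s = (3.9 x 10^-12 / 27)^(1/4) = 6.16 × 10^-4 M
[IO3^-] = 3s = 1.8 x 10^-3 M

[IO3^-] = 1.8e-3 M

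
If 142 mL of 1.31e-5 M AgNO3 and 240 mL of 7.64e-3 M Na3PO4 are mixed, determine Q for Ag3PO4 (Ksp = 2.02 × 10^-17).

Total volume = 142 + 240 = 382 mL.
[Ag^+] = 1.31 × 10^-5 × (142/382) = 4.870 × 10^-6 M
[PO4^3-] = 7.64 × 10^-3 × (240/382) = 4.800 × 10^-3 M
Ag3PO4(s) <=> 3 Ag^+(aq) + PO4^3-(aq), so Q = [Ag^+]^3[PO4^3-]
Q = (4.870 × 10^-6)^3(4.800 × 10^-3) = 5.54 × 10^-19
Q < Ksp, so no precipitate of Ag3PO4 forms.

Q ≈ 5.54 × 10^-19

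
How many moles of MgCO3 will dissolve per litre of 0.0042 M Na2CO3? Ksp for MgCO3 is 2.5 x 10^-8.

s = 6.0 x 10^-6 M

MgCO3(s) ⇌ Mg^2+ + CO3^2-
Ksp = [Mg^2+][CO3^2-]
If s mol/L dissolves here, [Mg^2+] = s, [CO3^2-] = 0.0042 + s ≈ 0.0042 (Ksp is small, so little additional dissolves).
Ksp ≈ s × 0.0042
s = 6.0 × 10^-6 M
Check: s = 6.0 × 10^-6 ≪ 0.0042, so the approximation is valid.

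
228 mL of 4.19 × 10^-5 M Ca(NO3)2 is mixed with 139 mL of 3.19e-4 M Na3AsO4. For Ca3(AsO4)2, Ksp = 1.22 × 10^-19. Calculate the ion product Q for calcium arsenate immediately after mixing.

Total volume = 228 + 139 = 367 mL.
[Ca^2+] = 4.19 × 10^-5 × (228/367) = 2.603 x 10^-5 M
[AsO4^3-] = 3.19 x 10^-4 × (139/367) = 1.208 × 10^-4 M
Ca3(AsO4)2(s) <=> 3 Ca^2+(aq) + 2 AsO4^3-(aq), so Q = [Ca^2+]^3[AsO4^3-]^2
Q = (2.603 × 10^-5)^3(1.208 x 10^-4)^2 = 2.57 x 10^-22
Q < Ksp, so no precipitate of Ca3(AsO4)2 forms.

2.57e-22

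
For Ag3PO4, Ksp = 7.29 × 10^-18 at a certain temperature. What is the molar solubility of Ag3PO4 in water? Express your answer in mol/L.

s = 2.28e-5 M

Ag3PO4(s) <=> 3 Ag^+ + PO4^3-
Ksp = [Ag^+]^3[PO4^3-]
For each mole of Ag3PO4 that dissolves: [Ag^+] = 3s, [PO4^3-] = s.
Ksp = (3s)^3s = 27s^4
s = (7.29 × 10^-18 / 27)^(1/4) = 2.28 × 10^-5 M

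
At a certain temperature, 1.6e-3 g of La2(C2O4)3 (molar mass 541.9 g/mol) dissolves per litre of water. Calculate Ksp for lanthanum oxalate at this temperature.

Ksp ≈ 2.4 x 10^-26

Molar solubility s = (1.6 × 10^-3 g/L) / (541.9 g/mol) = 2.95 × 10^-6 M.
La2(C2O4)3(s) ⇌ 2 La^3+ + 3 C2O4^2-
If s mol/L of La2(C2O4)3 dissolves, [La^3+] = 2s and [C2O4^2-] = 3s.
Ksp = [La^3+]^2[C2O4^2-]^3
Substituting: Ksp = (2s)^2(3s)^3 = 108s^5
With s = 2.95 × 10^-6: Ksp = 2.4 x 10^-26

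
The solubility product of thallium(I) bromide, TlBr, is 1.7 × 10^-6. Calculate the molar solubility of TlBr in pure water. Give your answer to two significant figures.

1.3 × 10^-3 M

TlBr(s) ⇌ Tl^+(aq) + Br^-(aq)
Ksp = [Tl^+][Br^-]
With molar solubility s: [Tl^+] = s, [Br^-] = s.
Ksp = s × s = s^2
s = √(1.7 × 10^-6) = 1.3 × 10^-3 M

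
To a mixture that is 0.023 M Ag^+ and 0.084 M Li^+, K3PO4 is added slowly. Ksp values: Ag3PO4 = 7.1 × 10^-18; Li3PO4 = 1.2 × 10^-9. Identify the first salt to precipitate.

Ag3PO4

Precipitation of each salt starts when its ion product equals its Ksp.
For Ag3PO4: 7.1 × 10^-18 = (0.023)^3 × [PO4^3-]  ⇒  [PO4^3-] = 5.8 x 10^-13 M.
For Li3PO4: 1.2 × 10^-9 = (0.084)^3 × [PO4^3-]  ⇒  [PO4^3-] = 2.0 × 10^-6 M.
The salt with the lower threshold [PO4^3-] precipitates first: Ag3PO4.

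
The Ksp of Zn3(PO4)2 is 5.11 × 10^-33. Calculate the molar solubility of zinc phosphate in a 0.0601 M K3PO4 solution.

Zn3(PO4)2(s) ⇌ 3 Zn^2+(aq) + 2 PO4^3-(aq)
Ksp = [Zn^2+]^3[PO4^3-]^2
If s mol/L dissolves here, [Zn^2+] = 3s, [PO4^3-] = 0.0601 + 2s ≈ 0.0601 (common-ion effect: PO4^3- is already 0.0601 M).
Ksp ≈ (3s)^3 × (0.0601)^2
s = 3.74 x 10^-11 M
Check: 2s = 7.5 × 10^-11 ≪ 0.0601, so the approximation is valid.

s ≈ 3.74e-11 M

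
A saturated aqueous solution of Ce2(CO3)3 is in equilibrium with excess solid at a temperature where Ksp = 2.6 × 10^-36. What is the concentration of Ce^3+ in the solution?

[Ce^3+] = 6.0e-8 M

Ce2(CO3)3(s) <=> 2 Ce^3+(aq) + 3 CO3^2-(aq)
Ksp = [Ce^3+]^2[CO3^2-]^3
Let s = molar solubility. Then [Ce^3+] = 2s and [CO3^2-] = 3s.
So Ksp = (2s)^2 × (3s)^3 = 108s^5
s = (2.6 × 10^-36 / 108)^(1/5) = 2.99 × 10^-8 M
[Ce^3+] = 2s = 6.0 × 10^-8 M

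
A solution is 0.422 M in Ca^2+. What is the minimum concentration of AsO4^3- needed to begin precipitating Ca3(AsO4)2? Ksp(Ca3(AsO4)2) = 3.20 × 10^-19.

2.06 × 10^-9 M

Ca3(AsO4)2(s) ⇌ 3 Ca^2+ + 2 AsO4^3-
Ksp = [Ca^2+]^3[AsO4^3-]^2
Precipitation begins when Q = Ksp. With [Ca^2+] = 0.422 M:
3.20 × 10^-19 = (0.422)^3 × [AsO4^3-]^2
[AsO4^3-] = (3.20 × 10^-19 / 7.515 × 10^-2)^(1/2) = 2.06 × 10^-9 M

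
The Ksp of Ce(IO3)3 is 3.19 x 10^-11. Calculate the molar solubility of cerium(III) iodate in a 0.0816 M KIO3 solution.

s ≈ 5.87 x 10^-8 M

Ce(IO3)3(s) <=> Ce^3+ + 3 IO3^-
Ksp = [Ce^3+][IO3^-]^3
If s mol/L dissolves here, [Ce^3+] = s, [IO3^-] = 0.0816 + 3s ≈ 0.0816 (since IO3^- from KIO3 dominates).
Ksp ≈ s × (0.0816)^3
s = 5.87 × 10^-8 M
Check: 3s = 1.8 × 10^-7 ≪ 0.0816, so the approximation is valid.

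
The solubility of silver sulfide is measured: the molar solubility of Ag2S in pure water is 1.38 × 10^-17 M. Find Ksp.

Ag2S(s) ⇌ 2 Ag^+ + S^2-
Let s = molar solubility. Then [Ag^+] = 2s and [S^2-] = s.
Ksp = [Ag^+]^2[S^2-]
Substituting: Ksp = (2s)^2s = 4s^3
With s = 1.38 x 10^-17: Ksp = 1.05 × 10^-50

Ksp = 1.05 × 10^-50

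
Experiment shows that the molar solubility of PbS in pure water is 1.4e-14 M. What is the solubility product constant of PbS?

Ksp ≈ 2.0e-28

PbS(s) ⇌ Pb^2+(aq) + S^2-(aq)
For each mole of PbS that dissolves: [Pb^2+] = s, [S^2-] = s.
Ksp = [Pb^2+][S^2-]
Ksp = s^2
Ksp = (1.4 × 10^-14)^2 = 2.0 × 10^-28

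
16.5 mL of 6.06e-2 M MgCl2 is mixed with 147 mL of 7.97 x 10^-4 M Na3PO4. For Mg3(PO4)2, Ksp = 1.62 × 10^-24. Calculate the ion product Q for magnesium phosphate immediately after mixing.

Total volume = 16.5 + 147 = 163.5 mL.
[Mg^2+] = 6.06 x 10^-2 × (16.5/163.5) = 6.116 x 10^-3 M
[PO4^3-] = 7.97 x 10^-4 × (147/163.5) = 7.166 × 10^-4 M
Mg3(PO4)2(s) ⇌ 3 Mg^2+ + 2 PO4^3-, so Q = [Mg^2+]^3[PO4^3-]^2
Q = (6.116 x 10^-3)^3(7.166 × 10^-4)^2 = 1.17 × 10^-13
Q > Ksp, so Mg3(PO4)2 will precipitate.

Q = 1.17 × 10^-13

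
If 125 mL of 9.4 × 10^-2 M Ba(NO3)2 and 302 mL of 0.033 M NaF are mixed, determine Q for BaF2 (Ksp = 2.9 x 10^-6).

Total volume = 125 + 302 = 427 mL.
[Ba^2+] = 9.4 x 10^-2 × (125/427) = 2.75 × 10^-2 M
[F^-] = 3.3 x 10^-2 × (302/427) = 2.33 × 10^-2 M
BaF2(s) <=> Ba^2+(aq) + 2 F^-(aq), so Q = [Ba^2+][F^-]^2
Q = (2.75 × 10^-2)(2.33 × 10^-2)^2 = 1.5 x 10^-5
Q > Ksp, so BaF2 will precipitate.

1.5e-5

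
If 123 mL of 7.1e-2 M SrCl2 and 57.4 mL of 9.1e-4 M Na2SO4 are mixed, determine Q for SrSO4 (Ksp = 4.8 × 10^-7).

Total volume = 123 + 57.4 = 180.4 mL.
[Sr^2+] = 7.1 x 10^-2 × (123/180.4) = 4.84 x 10^-2 M
[SO4^2-] = 9.1 x 10^-4 × (57.4/180.4) = 2.90 × 10^-4 M
SrSO4(s) ⇌ Sr^2+ + SO4^2-, so Q = [Sr^2+][SO4^2-]
Q = (4.84 × 10^-2)(2.90 x 10^-4) = 1.4 × 10^-5
Q > Ksp, so SrSO4 will precipitate.

Q ≈ 1.4 × 10^-5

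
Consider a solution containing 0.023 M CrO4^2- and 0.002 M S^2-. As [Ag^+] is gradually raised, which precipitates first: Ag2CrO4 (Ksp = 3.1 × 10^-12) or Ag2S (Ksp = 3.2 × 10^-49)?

Ag2S

Each salt begins to precipitate when Q = Ksp, i.e. when [Ag^+] reaches its threshold.
For Ag2CrO4: 3.1 × 10^-12 = 0.023 × [Ag^+]^2  ⇒  [Ag^+] = 1.2 × 10^-5 M.
For Ag2S: 3.2 × 10^-49 = 0.002 × [Ag^+]^2  ⇒  [Ag^+] = 1.3 × 10^-23 M.
The salt with the lower threshold [Ag^+] precipitates first: Ag2S.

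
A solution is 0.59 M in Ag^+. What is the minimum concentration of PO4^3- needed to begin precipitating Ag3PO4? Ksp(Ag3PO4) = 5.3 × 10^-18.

Ag3PO4(s) ⇌ 3 Ag^+ + PO4^3-
Ksp = [Ag^+]^3[PO4^3-]
Precipitation begins when Q = Ksp. With [Ag^+] = 0.59 M:
5.3 × 10^-18 = (0.59)^3 × [PO4^3-]
[PO4^3-] = (5.3 × 10^-18 / 2.05 x 10^-1) = 2.6 × 10^-17 M

[PO4^3-] ≈ 2.6e-17 M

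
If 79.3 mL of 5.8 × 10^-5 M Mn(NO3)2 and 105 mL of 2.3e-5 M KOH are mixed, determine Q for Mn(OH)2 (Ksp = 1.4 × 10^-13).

Total volume = 79.3 + 105 = 184.3 mL.
[Mn^2+] = 5.8 × 10^-5 × (79.3/184.3) = 2.50 × 10^-5 M
[OH^-] = 2.3 × 10^-5 × (105/184.3) = 1.31 x 10^-5 M
Mn(OH)2(s) ⇌ Mn^2+(aq) + 2 OH^-(aq), so Q = [Mn^2+][OH^-]^2
Q = (2.50 × 10^-5)(1.31 × 10^-5)^2 = 4.3 × 10^-15
Q < Ksp, so no precipitate of Mn(OH)2 forms.

4.3 x 10^-15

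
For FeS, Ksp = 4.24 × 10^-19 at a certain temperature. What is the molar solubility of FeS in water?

FeS(s) <=> Fe^2+(aq) + S^2-(aq)
Ksp = [Fe^2+][S^2-]
With molar solubility s: [Fe^2+] = s, [S^2-] = s.
Ksp = s × s = s^2
s = (4.24 × 10^-19)^(1/2) = 6.51 × 10^-10 M

s ≈ 6.51e-10 M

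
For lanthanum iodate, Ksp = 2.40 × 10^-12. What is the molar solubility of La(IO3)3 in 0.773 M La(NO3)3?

La(IO3)3(s) ⇌ La^3+(aq) + 3 IO3^-(aq)
Ksp = [La^3+][IO3^-]^3
If s mol/L dissolves here, [La^3+] = 0.773 + s ≈ 0.773, [IO3^-] = 3s (Ksp is small, so little additional dissolves).
Ksp ≈ 0.773 × (3s)^3
s = 4.86 × 10^-5 M
Check: s = 4.9 x 10^-5 ≪ 0.773, so the approximation is valid.

s = 4.86 × 10^-5 M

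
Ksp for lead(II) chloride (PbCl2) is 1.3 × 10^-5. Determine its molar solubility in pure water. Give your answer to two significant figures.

PbCl2(s) <=> Pb^2+ + 2 Cl^-
Ksp = [Pb^2+][Cl^-]^2
With molar solubility s: [Pb^2+] = s, [Cl^-] = 2s.
Ksp = s(2s)^2 = 4s^3
s = (1.3 × 10^-5 / 4)^(1/3) = 1.5 x 10^-2 M

s ≈ 1.5 x 10^-2 M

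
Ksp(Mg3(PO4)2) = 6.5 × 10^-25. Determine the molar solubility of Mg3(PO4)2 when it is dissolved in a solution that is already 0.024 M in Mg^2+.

s = 1.1 x 10^-10 M

Mg3(PO4)2(s) ⇌ 3 Mg^2+ + 2 PO4^3-
Ksp = [Mg^2+]^3[PO4^3-]^2
Let s be the molar solubility in this solution. [Mg^2+] = 0.024 + 3s ≈ 0.024, [PO4^3-] = 2s (Ksp is small, so little additional dissolves).
Ksp ≈ (0.024)^3 × (2s)^2
s = 1.1 × 10^-10 M
Check: 3s = 3.3 × 10^-10 ≪ 0.024, so the approximation is valid.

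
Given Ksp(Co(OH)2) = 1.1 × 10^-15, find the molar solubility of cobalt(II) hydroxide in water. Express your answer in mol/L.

Co(OH)2(s) <=> Co^2+ + 2 OH^-
Ksp = [Co^2+][OH^-]^2
With molar solubility s: [Co^2+] = s, [OH^-] = 2s.
Substituting: Ksp = s(2s)^2 = 4s^3
s^3 = 1.1 × 10^-15 / 4, so s = 6.5 × 10^-6 M

s = 6.5 × 10^-6 M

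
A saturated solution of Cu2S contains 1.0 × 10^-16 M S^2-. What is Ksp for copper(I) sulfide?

Cu2S(s) ⇌ 2 Cu^+ + S^2-
Stoichiometry gives [Cu^+] = (2/1)[S^2-] = 2.00 × 10^-16 M.
Ksp = [Cu^+]^2[S^2-]
Ksp = (2.00 × 10^-16)^2 × 1.0 × 10^-16 = 4.0 × 10^-48

Ksp ≈ 4.0e-48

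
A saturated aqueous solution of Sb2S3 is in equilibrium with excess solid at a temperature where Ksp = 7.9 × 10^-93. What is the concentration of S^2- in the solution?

[S^2-] = 4.5 × 10^-19 M

Sb2S3(s) ⇌ 2 Sb^3+ + 3 S^2-
Ksp = [Sb^3+]^2[S^2-]^3
Let s = molar solubility. Then [Sb^3+] = 2s and [S^2-] = 3s.
So Ksp = (2s)^2 × (3s)^3 = 108s^5
Solving, s = (7.9 × 10^-93/108)^(1/5) = 1.49 × 10^-19 M
[S^2-] = 3s = 4.5 x 10^-19 M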